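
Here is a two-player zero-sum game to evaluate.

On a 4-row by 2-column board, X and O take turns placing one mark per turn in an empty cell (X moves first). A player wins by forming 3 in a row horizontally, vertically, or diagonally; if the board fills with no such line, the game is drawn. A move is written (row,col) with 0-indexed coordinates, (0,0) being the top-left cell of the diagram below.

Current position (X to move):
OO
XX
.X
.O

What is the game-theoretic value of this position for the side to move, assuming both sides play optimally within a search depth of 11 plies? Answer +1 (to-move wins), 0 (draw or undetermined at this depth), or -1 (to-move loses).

value(OO/XX/.X/.O, X) = 0

ply 1, X at OO/XX/.X/.O | (2,0)=+0→OO/XX/XX/.O*; (3,0)=+0→OO/XX/.X/XO
ply 2, O at OO/XX/XX/.O | (3,0)=+0→OO/XX/XX/OO*
ply 3: OO/XX/XX/OO is terminal +0 (X); from OO/XX/.X/.O depth 11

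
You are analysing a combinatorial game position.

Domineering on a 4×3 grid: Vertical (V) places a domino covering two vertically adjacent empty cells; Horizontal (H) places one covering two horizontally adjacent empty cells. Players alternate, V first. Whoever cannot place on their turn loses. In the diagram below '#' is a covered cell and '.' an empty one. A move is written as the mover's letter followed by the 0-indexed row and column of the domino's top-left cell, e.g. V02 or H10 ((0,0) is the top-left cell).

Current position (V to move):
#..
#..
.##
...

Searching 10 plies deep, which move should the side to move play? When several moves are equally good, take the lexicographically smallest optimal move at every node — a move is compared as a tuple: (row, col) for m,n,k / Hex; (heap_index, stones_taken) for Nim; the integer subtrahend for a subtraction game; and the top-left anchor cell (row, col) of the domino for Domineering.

p1 V@[#../#../.##/...]: V01[##./##./.##/...]+1* V02[#.#/#.#/.##/...]+1 V20[#../#../###/#..]-1
p2 H@[##./##./.##/...]: H30[##./##./.##/##.]-1* H31[##./##./.##/.##]-1
p3 V@[##./##./.##/##.]: V02[###/###/.##/##.]+1*
p4 H@[###/###/.##/##.] terminal -1; root [#../#../.##/...] d10

V's best at [#../#../.##/...]: V01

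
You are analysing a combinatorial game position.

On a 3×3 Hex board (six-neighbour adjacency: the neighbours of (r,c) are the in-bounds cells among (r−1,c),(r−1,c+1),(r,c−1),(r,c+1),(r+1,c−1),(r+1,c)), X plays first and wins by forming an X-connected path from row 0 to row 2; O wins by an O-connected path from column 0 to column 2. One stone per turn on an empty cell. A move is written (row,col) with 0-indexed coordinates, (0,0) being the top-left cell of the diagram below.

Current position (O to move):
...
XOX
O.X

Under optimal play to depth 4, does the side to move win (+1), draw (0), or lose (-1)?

value(.../XOX/O.X, O) = +1

p1 O@[.../XOX/O.X]: (0,0)[O../XOX/O.X]-1 (0,1)[.O./XOX/O.X]-1 (0,2)[..O/XOX/O.X]+1* (2,1)[.../XOX/OOX]-1
p2 X@[..O/XOX/O.X] terminal -1; root [.../XOX/O.X] d4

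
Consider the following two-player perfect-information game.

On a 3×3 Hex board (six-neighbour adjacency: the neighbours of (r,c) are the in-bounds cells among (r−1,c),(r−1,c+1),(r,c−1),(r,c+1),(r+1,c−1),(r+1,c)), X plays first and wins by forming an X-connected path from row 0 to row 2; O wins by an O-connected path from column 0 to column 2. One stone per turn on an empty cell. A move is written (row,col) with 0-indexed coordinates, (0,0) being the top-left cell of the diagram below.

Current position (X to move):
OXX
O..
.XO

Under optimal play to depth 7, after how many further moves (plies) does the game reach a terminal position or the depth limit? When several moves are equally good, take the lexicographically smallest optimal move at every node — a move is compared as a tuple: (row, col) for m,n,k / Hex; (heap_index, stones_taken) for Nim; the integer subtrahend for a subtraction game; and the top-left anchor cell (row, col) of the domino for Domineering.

[OXX/O../.XO] X move#1: (1,1):+1/OXX/OX./.XO*, (1,2):+1/OXX/O.X/.XO, (2,0):+1/OXX/O../XXO
[OXX/OX./.XO] end (terminal -1, O#2); searched OXX/O../.XO to 7

PV length from [OXX/O../.XO]: 1 ply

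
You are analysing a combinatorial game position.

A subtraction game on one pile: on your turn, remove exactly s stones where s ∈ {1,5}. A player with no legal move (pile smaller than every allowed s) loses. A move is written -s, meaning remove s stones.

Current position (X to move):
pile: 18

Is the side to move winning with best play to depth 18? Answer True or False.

X winning at [18]: False

p1 X@[18]: -1[17]-1* -5[13]-1
p2 O@[17]: -1[16]+1* -5[12]+1
p3 X@[16]: -1[15]-1* -5[11]-1
p4 O@[15]: -1[14]+1* -5[10]+1
p5 X@[14]: -1[13]-1* -5[9]-1
p6 O@[13]: -1[12]+1* -5[8]+1
p7 X@[12]: -1[11]-1* -5[7]-1
p8 O@[11]: -1[10]+1* -5[6]+1
p9 X@[10]: -1[9]-1* -5[5]-1
p10 O@[9]: -1[8]+1* -5[4]+1
p11 X@[8]: -1[7]-1* -5[3]-1
p12 O@[7]: -1[6]+1* -5[2]+1
p13 X@[6]: -1[5]-1* -5[1]-1
p14 O@[5]: -1[4]+1* -5[0]+1
p15 X@[4]: -1[3]-1*
p16 O@[3]: -1[2]+1*
p17 X@[2]: -1[1]-1*
p18 O@[1]: -1[0]+1*
p19 X@[0] terminal -1; root [18] d18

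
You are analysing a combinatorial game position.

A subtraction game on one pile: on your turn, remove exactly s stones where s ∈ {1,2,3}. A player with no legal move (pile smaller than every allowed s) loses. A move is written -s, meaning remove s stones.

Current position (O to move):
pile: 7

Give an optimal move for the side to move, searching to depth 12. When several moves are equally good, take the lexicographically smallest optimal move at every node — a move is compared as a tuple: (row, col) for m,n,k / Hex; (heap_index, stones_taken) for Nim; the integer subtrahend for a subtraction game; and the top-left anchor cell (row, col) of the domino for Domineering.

p1 O@[7]: -1[6]-1 -2[5]-1 -3[4]+1*
p2 X@[4]: -1[3]-1* -2[2]-1 -3[1]-1
p3 O@[3]: -1[2]-1 -2[1]-1 -3[0]+1*
p4 X@[0] terminal -1; root [7] d12

O's best at [7]: -3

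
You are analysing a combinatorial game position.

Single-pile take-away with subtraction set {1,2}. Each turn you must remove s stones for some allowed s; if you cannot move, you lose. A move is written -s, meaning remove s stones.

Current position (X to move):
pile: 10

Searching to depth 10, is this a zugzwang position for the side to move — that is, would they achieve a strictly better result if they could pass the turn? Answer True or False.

zugzwang(10, X) = False

ply 1, X at 10 | -1=+1→9*; -2=-1→8
ply 2, O at 9 | -1=-1→8*; -2=-1→7
ply 3, X at 8 | -1=-1→7; -2=+1→6*
ply 4, O at 6 | -1=-1→5*; -2=-1→4
ply 5, X at 5 | -1=-1→4; -2=+1→3*
ply 6, O at 3 | -1=-1→2*; -2=-1→1
ply 7, X at 2 | -1=-1→1; -2=+1→0*
ply 8: 0 is terminal -1 (O); from 10 depth 10
pass branch (O moves first from the same position):
  | ply 1, O at 10 | -1=+1→9*; -2=-1→8
  | ply 2, X at 9 | -1=-1→8*; -2=-1→7
  | ply 3, O at 8 | -1=-1→7; -2=+1→6*
  | ply 4, X at 6 | -1=-1→5*; -2=-1→4
  | ply 5, O at 5 | -1=-1→4; -2=+1→3*
  | ply 6, X at 3 | -1=-1→2*; -2=-1→1
  | ply 7, O at 2 | -1=-1→1; -2=+1→0*
  | ply 8: 0 is terminal -1 (X); from 10 depth 10
X moving scores +1; X passing scores -1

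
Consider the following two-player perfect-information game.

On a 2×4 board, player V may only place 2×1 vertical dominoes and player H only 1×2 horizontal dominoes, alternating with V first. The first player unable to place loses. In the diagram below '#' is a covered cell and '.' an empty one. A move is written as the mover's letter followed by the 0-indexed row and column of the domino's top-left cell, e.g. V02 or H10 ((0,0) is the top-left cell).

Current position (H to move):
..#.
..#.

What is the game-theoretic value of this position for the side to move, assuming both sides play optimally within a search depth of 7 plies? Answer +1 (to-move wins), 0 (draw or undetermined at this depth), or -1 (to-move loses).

[..#./..#.] H move#1: H00:+1/###./..#.*, H10:+1/..#./###.
[###./..#.] V move#2: V03:-1/####/..##*
[####/..##] H move#3: H10:+1/####/####*
[####/####] end (terminal -1, V#4); searched ..#./..#. to 7

value(..#./..#., H) = +1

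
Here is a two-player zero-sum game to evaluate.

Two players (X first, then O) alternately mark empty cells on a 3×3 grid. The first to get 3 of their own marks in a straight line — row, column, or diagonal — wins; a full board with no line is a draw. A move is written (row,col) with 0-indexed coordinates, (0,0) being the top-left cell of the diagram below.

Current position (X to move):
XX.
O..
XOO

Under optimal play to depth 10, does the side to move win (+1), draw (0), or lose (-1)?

p1 X@[XX./O../XOO]: (0,2)[XXX/O../XOO]+1* (1,1)[XX./OX./XOO]+0 (1,2)[XX./O.X/XOO]+0
p2 O@[XXX/O../XOO] terminal -1; root [XX./O../XOO] d10

value(XX./O../XOO, X) = +1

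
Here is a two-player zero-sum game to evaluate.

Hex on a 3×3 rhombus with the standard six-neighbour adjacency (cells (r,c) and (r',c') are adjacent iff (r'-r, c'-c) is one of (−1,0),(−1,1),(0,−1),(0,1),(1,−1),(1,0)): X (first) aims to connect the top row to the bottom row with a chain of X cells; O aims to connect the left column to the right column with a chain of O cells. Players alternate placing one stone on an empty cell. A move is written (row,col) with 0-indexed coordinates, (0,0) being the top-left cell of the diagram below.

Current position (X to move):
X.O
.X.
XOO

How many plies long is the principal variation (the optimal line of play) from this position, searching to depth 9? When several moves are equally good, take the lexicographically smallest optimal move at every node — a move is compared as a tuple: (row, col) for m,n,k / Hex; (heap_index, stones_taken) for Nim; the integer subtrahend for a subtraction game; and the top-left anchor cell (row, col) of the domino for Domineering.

ply 1, X at X.O/.X./XOO | (0,1)=+1→XXO/.X./XOO*; (1,0)=+1→X.O/XX./XOO; (1,2)=+1→X.O/.XX/XOO
ply 2: XXO/.X./XOO is terminal -1 (O); from X.O/.X./XOO depth 9

PV length from [X.O/.X./XOO]: 1 ply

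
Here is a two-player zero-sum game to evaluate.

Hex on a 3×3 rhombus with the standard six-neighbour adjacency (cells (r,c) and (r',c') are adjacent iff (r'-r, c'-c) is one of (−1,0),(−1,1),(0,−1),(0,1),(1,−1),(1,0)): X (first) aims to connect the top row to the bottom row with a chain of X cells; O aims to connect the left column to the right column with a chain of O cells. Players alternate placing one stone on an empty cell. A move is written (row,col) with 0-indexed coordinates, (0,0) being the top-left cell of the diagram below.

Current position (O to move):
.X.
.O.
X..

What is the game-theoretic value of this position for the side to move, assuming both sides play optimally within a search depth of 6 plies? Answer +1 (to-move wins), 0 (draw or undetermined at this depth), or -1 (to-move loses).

[.X./.O./X..] O move#1: (0,0):-1/OX./.O./X.., (0,2):-1/.XO/.O./X.., (1,0):+1/.X./OO./X..*, (1,2):-1/.X./.OO/X.., (2,1):-1/.X./.O./XO., (2,2):-1/.X./.O./X.O
[.X./OO./X..] X move#2: (0,0):-1/XX./OO./X..*, (0,2):-1/.XX/OO./X.., (1,2):-1/.X./OOX/X.., (2,1):-1/.X./OO./XX., (2,2):-1/.X./OO./X.X
[XX./OO./X..] O move#3: (0,2):+1/XXO/OO./X..*, (1,2):+1/XX./OOO/X.., (2,1):+1/XX./OO./XO., (2,2):+1/XX./OO./X.O
[XXO/OO./X..] end (terminal -1, X#4); searched .X./.O./X.. to 6

value(.X./.O./X.., O) = +1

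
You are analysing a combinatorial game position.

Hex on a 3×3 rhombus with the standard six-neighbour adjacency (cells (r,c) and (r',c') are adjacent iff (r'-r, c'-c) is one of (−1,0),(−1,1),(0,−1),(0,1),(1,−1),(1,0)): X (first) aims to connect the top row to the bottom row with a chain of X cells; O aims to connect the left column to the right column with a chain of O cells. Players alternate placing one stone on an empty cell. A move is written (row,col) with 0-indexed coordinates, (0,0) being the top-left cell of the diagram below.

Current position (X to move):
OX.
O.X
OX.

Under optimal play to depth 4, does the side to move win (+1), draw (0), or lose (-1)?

value(OX./O.X/OX., X) = +1

[OX./O.X/OX.] X move#1: (0,2):+1/OXX/O.X/OX.*, (1,1):+1/OX./OXX/OX., (2,2):+1/OX./O.X/OXX
[OXX/O.X/OX.] end (terminal -1, O#2); searched OX./O.X/OX. to 4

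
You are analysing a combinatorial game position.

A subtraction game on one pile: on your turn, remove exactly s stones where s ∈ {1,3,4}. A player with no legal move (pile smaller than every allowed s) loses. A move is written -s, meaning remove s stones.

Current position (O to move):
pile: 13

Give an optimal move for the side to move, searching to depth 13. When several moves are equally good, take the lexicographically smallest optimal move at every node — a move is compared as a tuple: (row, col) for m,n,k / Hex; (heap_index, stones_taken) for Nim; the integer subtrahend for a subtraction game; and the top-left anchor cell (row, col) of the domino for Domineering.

O's best at [13]: -4

p1 O@[13]: -1[12]-1 -3[10]-1 -4[9]+1*
p2 X@[9]: -1[8]-1* -3[6]-1 -4[5]-1
p3 O@[8]: -1[7]+1* -3[5]-1 -4[4]-1
p4 X@[7]: -1[6]-1* -3[4]-1 -4[3]-1
p5 O@[6]: -1[5]-1 -3[3]-1 -4[2]+1*
p6 X@[2]: -1[1]-1*
p7 O@[1]: -1[0]+1*
p8 X@[0] terminal -1; root [13] d13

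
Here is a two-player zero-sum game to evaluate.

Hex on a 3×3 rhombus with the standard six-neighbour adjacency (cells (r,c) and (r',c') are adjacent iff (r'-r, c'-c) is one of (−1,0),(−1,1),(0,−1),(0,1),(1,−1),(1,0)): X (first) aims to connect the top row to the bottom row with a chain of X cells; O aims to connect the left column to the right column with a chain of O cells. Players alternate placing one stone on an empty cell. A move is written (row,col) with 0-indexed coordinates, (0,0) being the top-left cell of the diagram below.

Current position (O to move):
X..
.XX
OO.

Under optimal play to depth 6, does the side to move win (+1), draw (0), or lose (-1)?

p1 O@[X../.XX/OO.]: (0,1)[XO./.XX/OO.]-1 (0,2)[X.O/.XX/OO.]-1 (1,0)[X../OXX/OO.]-1 (2,2)[X../.XX/OOO]+1*
p2 X@[X../.XX/OOO] terminal -1; root [X../.XX/OO.] d6

value(X../.XX/OO., O) = +1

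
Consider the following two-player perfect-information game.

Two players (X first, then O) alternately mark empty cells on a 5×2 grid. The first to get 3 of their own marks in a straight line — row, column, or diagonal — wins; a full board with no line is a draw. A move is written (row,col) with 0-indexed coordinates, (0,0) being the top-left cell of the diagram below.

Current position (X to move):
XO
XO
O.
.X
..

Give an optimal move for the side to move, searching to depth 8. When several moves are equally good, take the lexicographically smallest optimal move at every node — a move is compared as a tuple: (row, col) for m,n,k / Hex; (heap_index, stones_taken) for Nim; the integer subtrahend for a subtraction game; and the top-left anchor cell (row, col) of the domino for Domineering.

X's best at [XO/XO/O./.X/..]: (2,1)

p1 X@[XO/XO/O./.X/..]: (2,1)[XO/XO/OX/.X/..]+0* (3,0)[XO/XO/O./XX/..]-1 (4,0)[XO/XO/O./.X/X.]-1 (4,1)[XO/XO/O./.X/.X]-1
p2 O@[XO/XO/OX/.X/..]: (3,0)[XO/XO/OX/OX/..]-1 (4,0)[XO/XO/OX/.X/O.]-1 (4,1)[XO/XO/OX/.X/.O]+0*
p3 X@[XO/XO/OX/.X/.O]: (3,0)[XO/XO/OX/XX/.O]+0* (4,0)[XO/XO/OX/.X/XO]+0
p4 O@[XO/XO/OX/XX/.O]: (4,0)[XO/XO/OX/XX/OO]+0*
p5 X@[XO/XO/OX/XX/OO] terminal +0; root [XO/XO/O./.X/..] d8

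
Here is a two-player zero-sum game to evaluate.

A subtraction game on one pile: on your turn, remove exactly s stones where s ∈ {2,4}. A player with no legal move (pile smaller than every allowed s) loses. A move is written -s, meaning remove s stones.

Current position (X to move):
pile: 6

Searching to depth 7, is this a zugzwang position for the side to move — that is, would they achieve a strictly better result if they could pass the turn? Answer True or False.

ply 1, X at 6 | -2=-1→4*; -4=-1→2
ply 2, O at 4 | -2=-1→2; -4=+1→0*
ply 3: 0 is terminal -1 (X); from 6 depth 7
pass branch (O moves first from the same position):
  | ply 1, O at 6 | -2=-1→4*; -4=-1→2
  | ply 2, X at 4 | -2=-1→2; -4=+1→0*
  | ply 3: 0 is terminal -1 (O); from 6 depth 7
X moving scores -1; X passing scores +1

zugzwang(6, X) = True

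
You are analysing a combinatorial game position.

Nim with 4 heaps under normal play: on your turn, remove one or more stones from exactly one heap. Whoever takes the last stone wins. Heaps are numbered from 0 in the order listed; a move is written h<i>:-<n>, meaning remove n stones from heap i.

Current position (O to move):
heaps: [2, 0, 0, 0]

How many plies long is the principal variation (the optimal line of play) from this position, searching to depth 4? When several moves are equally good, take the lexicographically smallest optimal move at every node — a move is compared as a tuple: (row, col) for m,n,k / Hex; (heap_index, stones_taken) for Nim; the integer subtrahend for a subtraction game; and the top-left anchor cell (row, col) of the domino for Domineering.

PV length from [(2,0,0,0)]: 1 ply

p1 O@[(2,0,0,0)]: h0:-1[(1,0,0,0)]-1 h0:-2[(0,0,0,0)]+1*
p2 X@[(0,0,0,0)] terminal -1; root [(2,0,0,0)] d4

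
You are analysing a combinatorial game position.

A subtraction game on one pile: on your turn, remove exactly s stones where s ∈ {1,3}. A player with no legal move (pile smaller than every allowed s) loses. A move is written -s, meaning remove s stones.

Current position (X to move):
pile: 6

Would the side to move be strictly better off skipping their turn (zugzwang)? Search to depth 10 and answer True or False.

ply 1, X at 6 | -1=-1→5*; -3=-1→3
ply 2, O at 5 | -1=+1→4*; -3=+1→2
ply 3, X at 4 | -1=-1→3*; -3=-1→1
ply 4, O at 3 | -1=+1→2*; -3=+1→0
ply 5, X at 2 | -1=-1→1*
ply 6, O at 1 | -1=+1→0*
ply 7: 0 is terminal -1 (X); from 6 depth 10
if X skipped the turn, O would face:
~ ply 1, O at 6 | -1=-1→5*; -3=-1→3
~ ply 2, X at 5 | -1=+1→4*; -3=+1→2
~ ply 3, O at 4 | -1=-1→3*; -3=-1→1
~ ply 4, X at 3 | -1=+1→2*; -3=+1→0
~ ply 5, O at 2 | -1=-1→1*
~ ply 6, X at 1 | -1=+1→0*
~ ply 7: 0 is terminal -1 (O); from 6 depth 10
compare (X): move=-1 vs pass=+1

zugzwang(6, X) = True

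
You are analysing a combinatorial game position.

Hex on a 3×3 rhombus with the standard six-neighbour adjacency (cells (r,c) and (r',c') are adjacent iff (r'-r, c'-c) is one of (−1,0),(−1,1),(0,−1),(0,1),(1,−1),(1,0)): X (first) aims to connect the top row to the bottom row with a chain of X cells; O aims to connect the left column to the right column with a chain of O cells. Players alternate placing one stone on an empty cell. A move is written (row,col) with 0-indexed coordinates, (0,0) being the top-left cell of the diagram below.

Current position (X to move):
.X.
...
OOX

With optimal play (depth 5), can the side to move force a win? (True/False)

X winning at [.X./.../OOX]: True

ply 1, X at .X./.../OOX | (0,0)=-1→XX./.../OOX; (0,2)=-1→.XX/.../OOX; (1,0)=-1→.X./X../OOX; (1,1)=-1→.X./.X./OOX; (1,2)=+1→.X./..X/OOX*
ply 2, O at .X./..X/OOX | (0,0)=-1→OX./..X/OOX*; (0,2)=-1→.XO/..X/OOX; (1,0)=-1→.X./O.X/OOX; (1,1)=-1→.X./.OX/OOX
ply 3, X at OX./..X/OOX | (0,2)=+1→OXX/..X/OOX*; (1,0)=+1→OX./X.X/OOX; (1,1)=+1→OX./.XX/OOX
ply 4: OXX/..X/OOX is terminal -1 (O); from .X./.../OOX depth 5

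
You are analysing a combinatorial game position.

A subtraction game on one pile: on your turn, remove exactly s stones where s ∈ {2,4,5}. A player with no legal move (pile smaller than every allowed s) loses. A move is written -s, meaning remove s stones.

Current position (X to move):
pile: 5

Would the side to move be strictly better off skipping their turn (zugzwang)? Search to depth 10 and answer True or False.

zugzwang(5, X) = False

p1 X@[5]: -2[3]-1 -4[1]+1* -5[0]+1
p2 O@[1] terminal -1; root [5] d10
suppose X passes — search the same position with O to move:
pass> p1 O@[5]: -2[3]-1 -4[1]+1* -5[0]+1
pass> p2 X@[1] terminal -1; root [5] d10
for X: play +1, pass -1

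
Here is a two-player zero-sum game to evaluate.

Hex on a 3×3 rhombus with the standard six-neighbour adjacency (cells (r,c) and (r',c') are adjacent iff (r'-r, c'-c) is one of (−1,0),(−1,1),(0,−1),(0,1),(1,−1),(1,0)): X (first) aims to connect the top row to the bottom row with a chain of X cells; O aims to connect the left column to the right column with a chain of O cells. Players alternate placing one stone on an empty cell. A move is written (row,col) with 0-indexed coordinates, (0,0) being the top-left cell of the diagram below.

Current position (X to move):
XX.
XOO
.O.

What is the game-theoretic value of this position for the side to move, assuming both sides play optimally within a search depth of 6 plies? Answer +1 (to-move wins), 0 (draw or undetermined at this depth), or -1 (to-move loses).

p1 X@[XX./XOO/.O.]: (0,2)[XXX/XOO/.O.]-1 (2,0)[XX./XOO/XO.]+1* (2,2)[XX./XOO/.OX]-1
p2 O@[XX./XOO/XO.] terminal -1; root [XX./XOO/.O.] d6

value(XX./XOO/.O., X) = +1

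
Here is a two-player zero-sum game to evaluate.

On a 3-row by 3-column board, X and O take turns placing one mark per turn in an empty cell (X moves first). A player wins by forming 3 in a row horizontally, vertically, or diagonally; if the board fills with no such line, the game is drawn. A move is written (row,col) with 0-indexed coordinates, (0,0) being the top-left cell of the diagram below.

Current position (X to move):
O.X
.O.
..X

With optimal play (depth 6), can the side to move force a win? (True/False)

[O.X/.O./..X] X move#1: (0,1):+0/OXX/.O./..X, (1,0):+0/O.X/XO./..X, (1,2):+1/O.X/.OX/..X*, (2,0):+1/O.X/.O./X.X, (2,1):+1/O.X/.O./.XX
[O.X/.OX/..X] end (terminal -1, O#2); searched O.X/.O./..X to 6

X winning at [O.X/.O./..X]: True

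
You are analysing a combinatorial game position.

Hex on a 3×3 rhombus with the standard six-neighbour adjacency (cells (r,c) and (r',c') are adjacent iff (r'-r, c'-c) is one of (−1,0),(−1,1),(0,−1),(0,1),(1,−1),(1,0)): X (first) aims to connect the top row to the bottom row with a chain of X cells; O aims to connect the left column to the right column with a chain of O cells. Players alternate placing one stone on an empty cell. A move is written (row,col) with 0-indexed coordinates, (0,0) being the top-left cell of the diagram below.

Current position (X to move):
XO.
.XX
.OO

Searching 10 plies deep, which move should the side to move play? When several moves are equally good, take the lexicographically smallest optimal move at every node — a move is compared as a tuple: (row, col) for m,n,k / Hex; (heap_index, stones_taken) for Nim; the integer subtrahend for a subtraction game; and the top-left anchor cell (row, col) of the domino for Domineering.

X's best at [XO./.XX/.OO]: (2,0)

[XO./.XX/.OO] X move#1: (0,2):-1/XOX/.XX/.OO, (1,0):-1/XO./XXX/.OO, (2,0):+1/XO./.XX/XOO*
[XO./.XX/XOO] O move#2: (0,2):-1/XOO/.XX/XOO*, (1,0):-1/XO./OXX/XOO
[XOO/.XX/XOO] X move#3: (1,0):+1/XOO/XXX/XOO*
[XOO/XXX/XOO] end (terminal -1, O#4); searched XO./.XX/.OO to 10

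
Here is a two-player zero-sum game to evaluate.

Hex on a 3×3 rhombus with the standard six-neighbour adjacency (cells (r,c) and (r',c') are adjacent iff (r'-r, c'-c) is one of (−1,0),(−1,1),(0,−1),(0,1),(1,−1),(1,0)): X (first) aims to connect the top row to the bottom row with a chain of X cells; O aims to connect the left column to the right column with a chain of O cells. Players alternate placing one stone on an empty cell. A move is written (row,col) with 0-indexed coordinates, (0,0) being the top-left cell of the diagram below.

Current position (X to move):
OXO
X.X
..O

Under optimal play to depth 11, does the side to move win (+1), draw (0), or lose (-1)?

[OXO/X.X/..O] X move#1: (1,1):+1/OXO/XXX/..O*, (2,0):+1/OXO/X.X/X.O, (2,1):+1/OXO/X.X/.XO
[OXO/XXX/..O] O move#2: (2,0):-1/OXO/XXX/O.O*, (2,1):-1/OXO/XXX/.OO
[OXO/XXX/O.O] X move#3: (2,1):+1/OXO/XXX/OXO*
[OXO/XXX/OXO] end (terminal -1, O#4); searched OXO/X.X/..O to 11

value(OXO/X.X/..O, X) = +1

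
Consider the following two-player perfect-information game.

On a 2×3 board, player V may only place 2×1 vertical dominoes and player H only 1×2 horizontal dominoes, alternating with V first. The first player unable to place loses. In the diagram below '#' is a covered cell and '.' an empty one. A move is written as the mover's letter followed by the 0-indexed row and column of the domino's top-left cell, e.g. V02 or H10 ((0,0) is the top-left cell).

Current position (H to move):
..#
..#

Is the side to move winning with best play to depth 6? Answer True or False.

[..#/..#] H move#1: H00:+1/###/..#*, H10:+1/..#/###
[###/..#] end (terminal -1, V#2); searched ..#/..# to 6

H winning at [..#/..#]: True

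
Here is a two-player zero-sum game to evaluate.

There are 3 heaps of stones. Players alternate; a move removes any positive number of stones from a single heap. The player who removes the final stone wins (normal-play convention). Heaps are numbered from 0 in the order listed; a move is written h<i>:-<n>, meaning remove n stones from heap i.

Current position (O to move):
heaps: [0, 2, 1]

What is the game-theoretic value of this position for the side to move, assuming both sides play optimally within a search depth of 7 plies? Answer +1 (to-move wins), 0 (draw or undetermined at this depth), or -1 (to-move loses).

value((0,2,1), O) = +1

[(0,2,1)] O move#1: h1:-1:+1/(0,1,1)*, h1:-2:-1/(0,0,1), h2:-1:-1/(0,2,0)
[(0,1,1)] X move#2: h1:-1:-1/(0,0,1)*, h2:-1:-1/(0,1,0)
[(0,0,1)] O move#3: h2:-1:+1/(0,0,0)*
[(0,0,0)] end (terminal -1, X#4); searched (0,2,1) to 7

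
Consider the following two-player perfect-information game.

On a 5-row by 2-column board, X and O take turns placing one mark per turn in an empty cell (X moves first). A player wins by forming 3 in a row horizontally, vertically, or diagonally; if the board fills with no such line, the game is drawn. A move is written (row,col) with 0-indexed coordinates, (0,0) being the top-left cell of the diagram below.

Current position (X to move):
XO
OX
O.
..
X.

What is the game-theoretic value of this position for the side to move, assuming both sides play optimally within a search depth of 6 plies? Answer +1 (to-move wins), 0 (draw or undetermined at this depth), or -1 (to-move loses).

value(XO/OX/O./../X., X) = 0

ply 1, X at XO/OX/O./../X. | (2,1)=-1→XO/OX/OX/../X.; (3,0)=+0→XO/OX/O./X./X.*; (3,1)=-1→XO/OX/O./.X/X.; (4,1)=-1→XO/OX/O./../XX
ply 2, O at XO/OX/O./X./X. | (2,1)=+0→XO/OX/OO/X./X.*; (3,1)=+0→XO/OX/O./XO/X.; (4,1)=+0→XO/OX/O./X./XO
ply 3, X at XO/OX/OO/X./X. | (3,1)=+0→XO/OX/OO/XX/X.*; (4,1)=+0→XO/OX/OO/X./XX
ply 4, O at XO/OX/OO/XX/X. | (4,1)=+0→XO/OX/OO/XX/XO*
ply 5: XO/OX/OO/XX/XO is terminal +0 (X); from XO/OX/O./../X. depth 6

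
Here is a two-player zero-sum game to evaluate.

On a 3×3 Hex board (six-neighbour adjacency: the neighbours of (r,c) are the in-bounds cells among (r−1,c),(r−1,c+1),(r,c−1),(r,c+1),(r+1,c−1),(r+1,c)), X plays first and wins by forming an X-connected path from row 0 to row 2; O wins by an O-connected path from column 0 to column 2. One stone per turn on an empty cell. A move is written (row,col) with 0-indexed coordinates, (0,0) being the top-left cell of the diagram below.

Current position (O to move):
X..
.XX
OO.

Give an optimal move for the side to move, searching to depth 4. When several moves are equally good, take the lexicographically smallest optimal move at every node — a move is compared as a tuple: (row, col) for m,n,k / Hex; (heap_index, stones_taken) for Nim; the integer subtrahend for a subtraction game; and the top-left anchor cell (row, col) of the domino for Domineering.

O's best at [X../.XX/OO.]: (2,2)

[X../.XX/OO.] O move#1: (0,1):-1/XO./.XX/OO., (0,2):-1/X.O/.XX/OO., (1,0):-1/X../OXX/OO., (2,2):+1/X../.XX/OOO*
[X../.XX/OOO] end (terminal -1, X#2); searched X../.XX/OO. to 4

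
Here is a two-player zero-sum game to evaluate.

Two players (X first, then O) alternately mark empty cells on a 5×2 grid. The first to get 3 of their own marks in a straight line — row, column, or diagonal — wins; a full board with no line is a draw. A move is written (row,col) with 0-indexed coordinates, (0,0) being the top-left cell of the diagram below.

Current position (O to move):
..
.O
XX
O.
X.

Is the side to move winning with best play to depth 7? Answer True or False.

p1 O@[../.O/XX/O./X.]: (0,0)[O./.O/XX/O./X.]+0* (0,1)[.O/.O/XX/O./X.]+0 (1,0)[../OO/XX/O./X.]+0 (3,1)[../.O/XX/OO/X.]+0 (4,1)[../.O/XX/O./XO]+0
p2 X@[O./.O/XX/O./X.]: (0,1)[OX/.O/XX/O./X.]+0* (1,0)[O./XO/XX/O./X.]+0 (3,1)[O./.O/XX/OX/X.]+0 (4,1)[O./.O/XX/O./XX]+0
p3 O@[OX/.O/XX/O./X.]: (1,0)[OX/OO/XX/O./X.]+0* (3,1)[OX/.O/XX/OO/X.]+0 (4,1)[OX/.O/XX/O./XO]+0
p4 X@[OX/OO/XX/O./X.]: (3,1)[OX/OO/XX/OX/X.]+0* (4,1)[OX/OO/XX/O./XX]+0
p5 O@[OX/OO/XX/OX/X.]: (4,1)[OX/OO/XX/OX/XO]+0*
p6 X@[OX/OO/XX/OX/XO] terminal +0; root [../.O/XX/O./X.] d7

O winning at [../.O/XX/O./X.]: False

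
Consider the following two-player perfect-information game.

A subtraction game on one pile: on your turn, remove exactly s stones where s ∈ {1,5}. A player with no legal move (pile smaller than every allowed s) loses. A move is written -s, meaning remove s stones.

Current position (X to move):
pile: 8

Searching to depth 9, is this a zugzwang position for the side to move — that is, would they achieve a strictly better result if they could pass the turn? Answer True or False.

zugzwang(8, X) = True

ply 1, X at 8 | -1=-1→7*; -5=-1→3
ply 2, O at 7 | -1=+1→6*; -5=+1→2
ply 3, X at 6 | -1=-1→5*; -5=-1→1
ply 4, O at 5 | -1=+1→4*; -5=+1→0
ply 5, X at 4 | -1=-1→3*
ply 6, O at 3 | -1=+1→2*
ply 7, X at 2 | -1=-1→1*
ply 8, O at 1 | -1=+1→0*
ply 9: 0 is terminal -1 (X); from 8 depth 9
pass branch (O moves first from the same position):
  | ply 1, O at 8 | -1=-1→7*; -5=-1→3
  | ply 2, X at 7 | -1=+1→6*; -5=+1→2
  | ply 3, O at 6 | -1=-1→5*; -5=-1→1
  | ply 4, X at 5 | -1=+1→4*; -5=+1→0
  | ply 5, O at 4 | -1=-1→3*
  | ply 6, X at 3 | -1=+1→2*
  | ply 7, O at 2 | -1=-1→1*
  | ply 8, X at 1 | -1=+1→0*
  | ply 9: 0 is terminal -1 (O); from 8 depth 9
X moving scores -1; X passing scores +1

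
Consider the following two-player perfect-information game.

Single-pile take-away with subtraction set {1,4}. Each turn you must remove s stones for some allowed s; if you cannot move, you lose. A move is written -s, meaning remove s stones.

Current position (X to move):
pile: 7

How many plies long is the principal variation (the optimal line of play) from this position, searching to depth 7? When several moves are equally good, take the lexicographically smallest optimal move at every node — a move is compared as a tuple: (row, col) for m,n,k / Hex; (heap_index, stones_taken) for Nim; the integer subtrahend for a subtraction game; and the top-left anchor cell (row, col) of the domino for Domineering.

[7] X move#1: -1:-1/6*, -4:-1/3
[6] O move#2: -1:+1/5*, -4:+1/2
[5] X move#3: -1:-1/4*, -4:-1/1
[4] O move#4: -1:-1/3, -4:+1/0*
[0] end (terminal -1, X#5); searched 7 to 7

PV length from [7]: 4 plies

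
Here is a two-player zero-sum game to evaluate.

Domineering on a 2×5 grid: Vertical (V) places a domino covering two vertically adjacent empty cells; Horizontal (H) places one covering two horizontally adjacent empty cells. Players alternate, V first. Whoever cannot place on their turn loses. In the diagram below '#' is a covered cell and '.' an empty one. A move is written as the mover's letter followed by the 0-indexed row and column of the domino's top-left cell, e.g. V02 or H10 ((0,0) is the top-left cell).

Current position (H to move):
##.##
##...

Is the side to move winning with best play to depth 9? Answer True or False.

ply 1, H at ##.##/##... | H12=+1→##.##/####.*; H13=-1→##.##/##.##
ply 2: ##.##/####. is terminal -1 (V); from ##.##/##... depth 9

H winning at [##.##/##...]: True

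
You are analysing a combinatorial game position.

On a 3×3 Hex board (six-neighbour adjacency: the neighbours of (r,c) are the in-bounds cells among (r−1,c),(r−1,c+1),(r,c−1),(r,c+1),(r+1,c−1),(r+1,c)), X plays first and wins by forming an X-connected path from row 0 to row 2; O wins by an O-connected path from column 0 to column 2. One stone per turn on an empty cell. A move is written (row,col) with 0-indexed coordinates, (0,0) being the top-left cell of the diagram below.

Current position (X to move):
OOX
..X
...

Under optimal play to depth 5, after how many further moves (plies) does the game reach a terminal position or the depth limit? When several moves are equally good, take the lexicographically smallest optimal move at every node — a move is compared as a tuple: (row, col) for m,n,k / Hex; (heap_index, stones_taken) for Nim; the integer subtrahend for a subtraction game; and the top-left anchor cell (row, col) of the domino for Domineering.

p1 X@[OOX/..X/...]: (1,0)[OOX/X.X/...]+1* (1,1)[OOX/.XX/...]+1 (2,0)[OOX/..X/X..]+1 (2,1)[OOX/..X/.X.]+1 (2,2)[OOX/..X/..X]+1
p2 O@[OOX/X.X/...]: (1,1)[OOX/XOX/...]-1* (2,0)[OOX/X.X/O..]-1 (2,1)[OOX/X.X/.O.]-1 (2,2)[OOX/X.X/..O]-1
p3 X@[OOX/XOX/...]: (2,0)[OOX/XOX/X..]+1* (2,1)[OOX/XOX/.X.]+1 (2,2)[OOX/XOX/..X]+1
p4 O@[OOX/XOX/X..]: (2,1)[OOX/XOX/XO.]-1* (2,2)[OOX/XOX/X.O]-1
p5 X@[OOX/XOX/XO.]: (2,2)[OOX/XOX/XOX]+1*
p6 O@[OOX/XOX/XOX] terminal -1; root [OOX/..X/...] d5

PV length from [OOX/..X/...]: 5 plies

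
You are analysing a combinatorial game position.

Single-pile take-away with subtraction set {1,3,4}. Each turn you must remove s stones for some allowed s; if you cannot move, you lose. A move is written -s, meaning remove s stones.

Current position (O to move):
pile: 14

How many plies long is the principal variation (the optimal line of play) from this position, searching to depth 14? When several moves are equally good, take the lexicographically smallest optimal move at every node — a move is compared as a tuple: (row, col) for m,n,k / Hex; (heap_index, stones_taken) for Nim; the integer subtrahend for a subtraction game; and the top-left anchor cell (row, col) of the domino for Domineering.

ply 1, O at 14 | -1=-1→13*; -3=-1→11; -4=-1→10
ply 2, X at 13 | -1=-1→12; -3=-1→10; -4=+1→9*
ply 3, O at 9 | -1=-1→8*; -3=-1→6; -4=-1→5
ply 4, X at 8 | -1=+1→7*; -3=-1→5; -4=-1→4
ply 5, O at 7 | -1=-1→6*; -3=-1→4; -4=-1→3
ply 6, X at 6 | -1=-1→5; -3=-1→3; -4=+1→2*
ply 7, O at 2 | -1=-1→1*
ply 8, X at 1 | -1=+1→0*
ply 9: 0 is terminal -1 (O); from 14 depth 14

PV length from [14]: 8 plies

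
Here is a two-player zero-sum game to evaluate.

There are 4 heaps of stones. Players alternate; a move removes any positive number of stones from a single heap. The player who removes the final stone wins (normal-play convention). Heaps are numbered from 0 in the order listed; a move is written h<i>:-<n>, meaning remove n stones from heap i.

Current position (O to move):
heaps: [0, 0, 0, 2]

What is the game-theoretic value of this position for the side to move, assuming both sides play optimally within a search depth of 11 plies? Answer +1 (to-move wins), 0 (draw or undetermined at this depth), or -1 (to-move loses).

value((0,0,0,2), O) = +1

[(0,0,0,2)] O move#1: h3:-1:-1/(0,0,0,1), h3:-2:+1/(0,0,0,0)*
[(0,0,0,0)] end (terminal -1, X#2); searched (0,0,0,2) to 11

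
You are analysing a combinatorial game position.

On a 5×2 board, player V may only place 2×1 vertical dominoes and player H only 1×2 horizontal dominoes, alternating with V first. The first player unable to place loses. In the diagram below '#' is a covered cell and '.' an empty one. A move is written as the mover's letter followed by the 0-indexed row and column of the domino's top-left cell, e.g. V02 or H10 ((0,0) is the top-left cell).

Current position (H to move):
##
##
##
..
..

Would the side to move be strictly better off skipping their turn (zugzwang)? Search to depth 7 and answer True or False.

[##/##/##/../..] H move#1: H30:+1/##/##/##/##/..*, H40:+1/##/##/##/../##
[##/##/##/##/..] end (terminal -1, V#2); searched ##/##/##/../.. to 7
if H skipped the turn, V would face:
~ [##/##/##/../..] V move#1: V30:+1/##/##/##/#./#.*, V31:+1/##/##/##/.#/.#
~ [##/##/##/#./#.] end (terminal -1, H#2); searched ##/##/##/../.. to 7
compare (H): move=+1 vs pass=-1

zugzwang(##/##/##/../.., H) = False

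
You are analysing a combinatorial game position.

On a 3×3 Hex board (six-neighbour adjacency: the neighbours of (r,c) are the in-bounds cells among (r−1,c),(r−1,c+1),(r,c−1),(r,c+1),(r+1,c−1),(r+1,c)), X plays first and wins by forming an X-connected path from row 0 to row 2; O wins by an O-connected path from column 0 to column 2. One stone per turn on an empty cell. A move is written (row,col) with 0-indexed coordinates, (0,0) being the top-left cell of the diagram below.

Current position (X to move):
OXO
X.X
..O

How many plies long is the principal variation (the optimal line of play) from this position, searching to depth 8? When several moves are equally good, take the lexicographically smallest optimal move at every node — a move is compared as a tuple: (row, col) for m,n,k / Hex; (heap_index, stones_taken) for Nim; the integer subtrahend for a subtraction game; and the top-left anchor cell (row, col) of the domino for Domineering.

[OXO/X.X/..O] X move#1: (1,1):+1/OXO/XXX/..O*, (2,0):+1/OXO/X.X/X.O, (2,1):+1/OXO/X.X/.XO
[OXO/XXX/..O] O move#2: (2,0):-1/OXO/XXX/O.O*, (2,1):-1/OXO/XXX/.OO
[OXO/XXX/O.O] X move#3: (2,1):+1/OXO/XXX/OXO*
[OXO/XXX/OXO] end (terminal -1, O#4); searched OXO/X.X/..O to 8

PV length from [OXO/X.X/..O]: 3 plies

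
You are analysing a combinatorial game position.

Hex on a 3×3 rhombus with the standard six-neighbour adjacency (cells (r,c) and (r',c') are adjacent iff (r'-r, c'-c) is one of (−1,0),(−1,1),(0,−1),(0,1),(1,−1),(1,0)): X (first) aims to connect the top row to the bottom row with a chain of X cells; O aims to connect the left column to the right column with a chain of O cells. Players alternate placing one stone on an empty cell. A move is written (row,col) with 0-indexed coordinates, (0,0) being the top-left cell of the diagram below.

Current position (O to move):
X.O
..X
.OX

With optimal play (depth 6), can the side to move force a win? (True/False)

O winning at [X.O/..X/.OX]: True

[X.O/..X/.OX] O move#1: (0,1):-1/XOO/..X/.OX, (1,0):+1/X.O/O.X/.OX*, (1,1):+1/X.O/.OX/.OX, (2,0):-1/X.O/..X/OOX
[X.O/O.X/.OX] X move#2: (0,1):-1/XXO/O.X/.OX*, (1,1):-1/X.O/OXX/.OX, (2,0):-1/X.O/O.X/XOX
[XXO/O.X/.OX] O move#3: (1,1):+1/XXO/OOX/.OX*, (2,0):-1/XXO/O.X/OOX
[XXO/OOX/.OX] end (terminal -1, X#4); searched X.O/..X/.OX to 6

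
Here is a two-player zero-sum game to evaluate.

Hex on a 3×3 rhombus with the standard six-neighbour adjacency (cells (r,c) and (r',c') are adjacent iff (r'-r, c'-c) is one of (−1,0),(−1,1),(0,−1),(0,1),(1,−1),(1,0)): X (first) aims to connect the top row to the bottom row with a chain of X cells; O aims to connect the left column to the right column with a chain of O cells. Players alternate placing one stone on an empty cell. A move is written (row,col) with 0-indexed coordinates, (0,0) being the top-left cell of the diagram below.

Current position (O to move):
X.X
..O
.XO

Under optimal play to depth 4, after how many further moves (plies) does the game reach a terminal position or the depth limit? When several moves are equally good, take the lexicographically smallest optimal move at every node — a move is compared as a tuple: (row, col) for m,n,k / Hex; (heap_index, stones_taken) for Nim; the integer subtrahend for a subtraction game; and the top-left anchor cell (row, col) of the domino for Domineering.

[X.X/..O/.XO] O move#1: (0,1):-1/XOX/..O/.XO, (1,0):-1/X.X/O.O/.XO, (1,1):+1/X.X/.OO/.XO*, (2,0):-1/X.X/..O/OXO
[X.X/.OO/.XO] X move#2: (0,1):-1/XXX/.OO/.XO*, (1,0):-1/X.X/XOO/.XO, (2,0):-1/X.X/.OO/XXO
[XXX/.OO/.XO] O move#3: (1,0):+1/XXX/OOO/.XO*, (2,0):+1/XXX/.OO/OXO
[XXX/OOO/.XO] end (terminal -1, X#4); searched X.X/..O/.XO to 4

PV length from [X.X/..O/.XO]: 3 plies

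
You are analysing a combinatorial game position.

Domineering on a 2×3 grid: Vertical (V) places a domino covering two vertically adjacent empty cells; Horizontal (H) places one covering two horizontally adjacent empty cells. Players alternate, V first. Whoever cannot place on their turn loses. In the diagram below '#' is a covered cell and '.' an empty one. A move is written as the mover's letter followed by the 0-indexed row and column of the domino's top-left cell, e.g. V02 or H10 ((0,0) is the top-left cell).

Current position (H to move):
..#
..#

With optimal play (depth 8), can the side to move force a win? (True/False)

[..#/..#] H move#1: H00:+1/###/..#*, H10:+1/..#/###
[###/..#] end (terminal -1, V#2); searched ..#/..# to 8

H winning at [..#/..#]: True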